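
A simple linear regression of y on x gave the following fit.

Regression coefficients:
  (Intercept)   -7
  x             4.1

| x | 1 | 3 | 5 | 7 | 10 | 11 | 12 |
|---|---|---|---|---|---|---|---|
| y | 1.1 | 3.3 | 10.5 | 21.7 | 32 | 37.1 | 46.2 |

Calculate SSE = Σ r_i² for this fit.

SSE = 50

x=1: ŷ = -7 + 4.1·1 = -2.9; r = 1.1 − (-2.9) = 4
x=3: ŷ = -7 + 4.1·3 = 5.3; r = 3.3 − 5.3 = -2
x=5: ŷ = -7 + 4.1·5 = 13.5; r = 10.5 − 13.5 = -3
x=7: ŷ = -7 + 4.1·7 = 21.7; r = 21.7 − 21.7 = 0
x=10: ŷ = -7 + 4.1·10 = 34; r = 32 − 34 = -2
x=11: ŷ = -7 + 4.1·11 = 38.1; r = 37.1 − 38.1 = -1
x=12: ŷ = -7 + 4.1·12 = 42.2; r = 46.2 − 42.2 = 4
SSE = 16 + 4 + 9 + 0 + 4 + 1 + 16 = 50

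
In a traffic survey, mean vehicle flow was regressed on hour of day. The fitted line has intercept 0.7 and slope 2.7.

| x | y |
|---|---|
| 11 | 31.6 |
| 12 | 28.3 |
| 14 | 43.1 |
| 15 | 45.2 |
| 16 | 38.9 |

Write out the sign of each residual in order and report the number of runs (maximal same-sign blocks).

4 runs

x=11: ŷ = 0.7 + 2.7·11 = 30.4; e = 31.6 − 30.4 = 1.2
x=12: ŷ = 0.7 + 2.7·12 = 33.1; e = 28.3 − 33.1 = -4.8
x=14: ŷ = 0.7 + 2.7·14 = 38.5; e = 43.1 − 38.5 = 4.6
x=15: ŷ = 0.7 + 2.7·15 = 41.2; e = 45.2 − 41.2 = 4
x=16: ŷ = 0.7 + 2.7·16 = 43.9; e = 38.9 − 43.9 = -5
Signs: + − + + −
Runs: +×1, −×1, +×2, −×1 → 4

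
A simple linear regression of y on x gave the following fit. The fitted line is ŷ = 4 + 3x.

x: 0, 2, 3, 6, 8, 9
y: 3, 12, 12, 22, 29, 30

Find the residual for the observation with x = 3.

ŷ = 4 + 3·3 = 13
e = 12 − 13 = -1

e = -1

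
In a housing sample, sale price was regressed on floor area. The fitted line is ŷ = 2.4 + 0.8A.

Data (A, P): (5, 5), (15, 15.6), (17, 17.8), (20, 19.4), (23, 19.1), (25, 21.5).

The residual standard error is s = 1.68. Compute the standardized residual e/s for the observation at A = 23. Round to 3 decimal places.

ŷ = 2.4 + 0.8·23 = 20.8
e = 19.1 − 20.8 = -1.7
e/s = -1.7 / 1.68 = -1.012

-1.012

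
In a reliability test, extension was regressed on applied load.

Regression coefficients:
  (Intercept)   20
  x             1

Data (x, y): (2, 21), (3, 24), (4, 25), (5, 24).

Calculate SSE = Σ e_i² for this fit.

SSE = 4

x=2: ŷ = 20 + 2 = 22; e = 21 − 22 = -1
x=3: ŷ = 20 + 3 = 23; e = 24 − 23 = 1
x=4: ŷ = 20 + 4 = 24; e = 25 − 24 = 1
x=5: ŷ = 20 + 5 = 25; e = 24 − 25 = -1
SSE = 1 + 1 + 1 + 1 = 4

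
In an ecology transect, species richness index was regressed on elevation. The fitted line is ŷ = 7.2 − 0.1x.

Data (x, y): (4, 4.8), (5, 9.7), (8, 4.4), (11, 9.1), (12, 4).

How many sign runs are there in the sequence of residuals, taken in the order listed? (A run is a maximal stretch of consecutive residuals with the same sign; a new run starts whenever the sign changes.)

x=4: ŷ = 7.2 − 0.1·4 = 6.8; r = 4.8 − 6.8 = -2
x=5: ŷ = 7.2 − 0.1·5 = 6.7; r = 9.7 − 6.7 = 3
x=8: ŷ = 7.2 − 0.1·8 = 6.4; r = 4.4 − 6.4 = -2
x=11: ŷ = 7.2 − 0.1·11 = 6.1; r = 9.1 − 6.1 = 3
x=12: ŷ = 7.2 − 0.1·12 = 6; r = 4 − 6 = -2
Signs: − + − + −
Runs: −×1, +×1, −×1, +×1, −×1 → 5

5 runs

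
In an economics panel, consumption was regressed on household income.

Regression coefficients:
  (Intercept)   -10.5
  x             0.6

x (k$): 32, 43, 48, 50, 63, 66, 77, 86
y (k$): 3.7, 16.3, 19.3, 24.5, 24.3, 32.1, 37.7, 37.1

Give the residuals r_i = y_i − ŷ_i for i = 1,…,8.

-5, 1, 1, 5, -3, 3, 2, -4

x=32: ŷ = -10.5 + 0.6·32 = 8.7; r = 3.7 − 8.7 = -5
x=43: ŷ = -10.5 + 0.6·43 = 15.3; r = 16.3 − 15.3 = 1
x=48: ŷ = -10.5 + 0.6·48 = 18.3; r = 19.3 − 18.3 = 1
x=50: ŷ = -10.5 + 0.6·50 = 19.5; r = 24.5 − 19.5 = 5
x=63: ŷ = -10.5 + 0.6·63 = 27.3; r = 24.3 − 27.3 = -3
x=66: ŷ = -10.5 + 0.6·66 = 29.1; r = 32.1 − 29.1 = 3
x=77: ŷ = -10.5 + 0.6·77 = 35.7; r = 37.7 − 35.7 = 2
x=86: ŷ = -10.5 + 0.6·86 = 41.1; r = 37.1 − 41.1 = -4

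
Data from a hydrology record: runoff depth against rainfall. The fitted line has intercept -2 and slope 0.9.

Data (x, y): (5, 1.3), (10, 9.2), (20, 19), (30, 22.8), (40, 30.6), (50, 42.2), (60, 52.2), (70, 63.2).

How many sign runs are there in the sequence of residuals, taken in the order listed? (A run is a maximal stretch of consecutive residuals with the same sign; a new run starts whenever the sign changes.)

4 runs

x=5: ŷ = -2 + 0.9·5 = 2.5; r = 1.3 − 2.5 = -1.2
x=10: ŷ = -2 + 0.9·10 = 7; r = 9.2 − 7 = 2.2
x=20: ŷ = -2 + 0.9·20 = 16; r = 19 − 16 = 3
x=30: ŷ = -2 + 0.9·30 = 25; r = 22.8 − 25 = -2.2
x=40: ŷ = -2 + 0.9·40 = 34; r = 30.6 − 34 = -3.4
x=50: ŷ = -2 + 0.9·50 = 43; r = 42.2 − 43 = -0.8
x=60: ŷ = -2 + 0.9·60 = 52; r = 52.2 − 52 = 0.2
x=70: ŷ = -2 + 0.9·70 = 61; r = 63.2 − 61 = 2.2
Signs: − + + − − − + +
Runs: −×1, +×2, −×3, +×2 → 4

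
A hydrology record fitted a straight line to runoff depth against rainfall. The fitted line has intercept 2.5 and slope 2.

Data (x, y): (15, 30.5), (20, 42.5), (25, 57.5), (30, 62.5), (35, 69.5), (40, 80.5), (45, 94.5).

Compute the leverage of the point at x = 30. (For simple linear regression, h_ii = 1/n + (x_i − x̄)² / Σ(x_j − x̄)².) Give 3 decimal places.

x̄ = (15 + 20 + 25 + 30 + 35 + 40 + 45)/7 = 30
Σ(x − x̄)² = 225 + 100 + 25 + 0 + 25 + 100 + 225 = 700
h = 1/7 + (0)²/700 = 0.142857 + 0 = 0.143

h = 0.143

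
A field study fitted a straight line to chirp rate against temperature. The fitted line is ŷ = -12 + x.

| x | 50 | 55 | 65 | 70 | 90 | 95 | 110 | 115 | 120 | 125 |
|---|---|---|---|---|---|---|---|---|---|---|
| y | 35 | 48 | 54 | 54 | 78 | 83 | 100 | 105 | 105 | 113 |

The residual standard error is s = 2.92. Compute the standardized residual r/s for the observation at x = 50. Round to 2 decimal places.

-1.03

ŷ = -12 + 50 = 38
r = 35 − 38 = -3
r/s = -3 / 2.92 = -1.03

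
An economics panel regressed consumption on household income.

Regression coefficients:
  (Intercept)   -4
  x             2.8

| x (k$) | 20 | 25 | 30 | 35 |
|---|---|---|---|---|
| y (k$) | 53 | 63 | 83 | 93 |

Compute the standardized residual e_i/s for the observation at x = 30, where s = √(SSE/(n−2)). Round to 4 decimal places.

0.9487

x=20: ŷ = -4 + 2.8·20 = 52; e = 53 − 52 = 1
x=25: ŷ = -4 + 2.8·25 = 66; e = 63 − 66 = -3
x=30: ŷ = -4 + 2.8·30 = 80; e = 83 − 80 = 3
x=35: ŷ = -4 + 2.8·35 = 94; e = 93 − 94 = -1
SSE = 1 + 9 + 9 + 1 = 20
s = √(20/2) = 3.16228
e/s = 3 / 3.16228 = 0.9487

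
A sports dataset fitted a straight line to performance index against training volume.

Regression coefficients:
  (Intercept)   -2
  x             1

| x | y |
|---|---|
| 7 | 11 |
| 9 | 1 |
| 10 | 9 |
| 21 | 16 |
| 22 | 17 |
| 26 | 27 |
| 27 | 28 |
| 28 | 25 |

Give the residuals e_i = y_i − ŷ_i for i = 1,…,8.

x=7: ŷ = -2 + 7 = 5; e = 11 − 5 = 6
x=9: ŷ = -2 + 9 = 7; e = 1 − 7 = -6
x=10: ŷ = -2 + 10 = 8; e = 9 − 8 = 1
x=21: ŷ = -2 + 21 = 19; e = 16 − 19 = -3
x=22: ŷ = -2 + 22 = 20; e = 17 − 20 = -3
x=26: ŷ = -2 + 26 = 24; e = 27 − 24 = 3
x=27: ŷ = -2 + 27 = 25; e = 28 − 25 = 3
x=28: ŷ = -2 + 28 = 26; e = 25 − 26 = -1

6, -6, 1, -3, -3, 3, 3, -1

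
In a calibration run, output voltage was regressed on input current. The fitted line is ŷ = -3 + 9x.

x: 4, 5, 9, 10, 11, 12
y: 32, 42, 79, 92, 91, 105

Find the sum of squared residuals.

x=4: ŷ = -3 + 9·4 = 33; e = 32 − 33 = -1
x=5: ŷ = -3 + 9·5 = 42; e = 42 − 42 = 0
x=9: ŷ = -3 + 9·9 = 78; e = 79 − 78 = 1
x=10: ŷ = -3 + 9·10 = 87; e = 92 − 87 = 5
x=11: ŷ = -3 + 9·11 = 96; e = 91 − 96 = -5
x=12: ŷ = -3 + 9·12 = 105; e = 105 − 105 = 0
SSE = 1 + 0 + 1 + 25 + 25 + 0 = 52

SSE = 52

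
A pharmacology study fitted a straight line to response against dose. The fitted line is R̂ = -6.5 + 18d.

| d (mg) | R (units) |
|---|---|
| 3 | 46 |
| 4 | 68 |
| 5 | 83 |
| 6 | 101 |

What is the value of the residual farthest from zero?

e = 2.5

d=3: R̂ = -6.5 + 18·3 = 47.5; e = 46 − 47.5 = -1.5
d=4: R̂ = -6.5 + 18·4 = 65.5; e = 68 − 65.5 = 2.5
d=5: R̂ = -6.5 + 18·5 = 83.5; e = 83 − 83.5 = -0.5
d=6: R̂ = -6.5 + 18·6 = 101.5; e = 101 − 101.5 = -0.5
Largest |e| is 2.5 at d = 4, residual 2.5.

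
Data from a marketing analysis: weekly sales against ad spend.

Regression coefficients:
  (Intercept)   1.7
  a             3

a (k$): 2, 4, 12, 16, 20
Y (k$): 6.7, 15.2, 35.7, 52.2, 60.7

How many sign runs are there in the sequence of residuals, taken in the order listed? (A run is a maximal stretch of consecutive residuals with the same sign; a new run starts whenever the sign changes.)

a=2: ŷ = 1.7 + 3·2 = 7.7; e = 6.7 − 7.7 = -1
a=4: ŷ = 1.7 + 3·4 = 13.7; e = 15.2 − 13.7 = 1.5
a=12: ŷ = 1.7 + 3·12 = 37.7; e = 35.7 − 37.7 = -2
a=16: ŷ = 1.7 + 3·16 = 49.7; e = 52.2 − 49.7 = 2.5
a=20: ŷ = 1.7 + 3·20 = 61.7; e = 60.7 − 61.7 = -1
Signs: − + − + −
Runs: −×1, +×1, −×1, +×1, −×1 → 5

5 runs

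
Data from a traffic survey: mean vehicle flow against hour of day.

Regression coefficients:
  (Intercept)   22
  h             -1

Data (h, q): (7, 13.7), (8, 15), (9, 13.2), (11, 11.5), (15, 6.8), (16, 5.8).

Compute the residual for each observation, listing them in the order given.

-1.3, 1, 0.2, 0.5, -0.2, -0.2

h=7: q̂ = 22 − 7 = 15; r = 13.7 − 15 = -1.3
h=8: q̂ = 22 − 8 = 14; r = 15 − 14 = 1
h=9: q̂ = 22 − 9 = 13; r = 13.2 − 13 = 0.2
h=11: q̂ = 22 − 11 = 11; r = 11.5 − 11 = 0.5
h=15: q̂ = 22 − 15 = 7; r = 6.8 − 7 = -0.2
h=16: q̂ = 22 − 16 = 6; r = 5.8 − 6 = -0.2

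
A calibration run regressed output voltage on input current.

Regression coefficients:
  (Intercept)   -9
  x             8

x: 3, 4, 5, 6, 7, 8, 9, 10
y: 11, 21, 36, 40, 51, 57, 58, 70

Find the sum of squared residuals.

x=3: ŷ = -9 + 8·3 = 15; r = 11 − 15 = -4
x=4: ŷ = -9 + 8·4 = 23; r = 21 − 23 = -2
x=5: ŷ = -9 + 8·5 = 31; r = 36 − 31 = 5
x=6: ŷ = -9 + 8·6 = 39; r = 40 − 39 = 1
x=7: ŷ = -9 + 8·7 = 47; r = 51 − 47 = 4
x=8: ŷ = -9 + 8·8 = 55; r = 57 − 55 = 2
x=9: ŷ = -9 + 8·9 = 63; r = 58 − 63 = -5
x=10: ŷ = -9 + 8·10 = 71; r = 70 − 71 = -1
SSE = 16 + 4 + 25 + 1 + 16 + 4 + 25 + 1 = 92

SSE = 92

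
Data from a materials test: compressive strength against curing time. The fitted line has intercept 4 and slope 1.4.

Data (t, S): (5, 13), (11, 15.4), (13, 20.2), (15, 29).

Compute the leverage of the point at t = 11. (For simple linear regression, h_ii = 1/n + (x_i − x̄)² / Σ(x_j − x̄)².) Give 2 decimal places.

t̄ = (5 + 11 + 13 + 15)/4 = 11
Σ(t − t̄)² = 36 + 0 + 4 + 16 = 56
h = 1/4 + (0)²/56 = 0.25 + 0 = 0.25

h = 0.25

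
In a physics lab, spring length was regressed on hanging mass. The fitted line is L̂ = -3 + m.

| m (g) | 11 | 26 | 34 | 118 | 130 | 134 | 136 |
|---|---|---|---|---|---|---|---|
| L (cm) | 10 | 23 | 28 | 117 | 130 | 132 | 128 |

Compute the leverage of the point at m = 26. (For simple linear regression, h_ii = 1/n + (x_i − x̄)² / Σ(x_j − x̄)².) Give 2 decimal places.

h = 0.31

m̄ = (11 + 26 + 34 + 118 + 130 + 134 + 136)/7 = 84.1429
Σ(m − m̄)² = 5349.88 + 3380.59 + 2514.31 + 1146.31 + 2102.88 + 2485.73 + 2689.16 = 19668.9
h = 1/7 + (-58.1429)²/19668.9 = 0.142857 + 0.171875 = 0.31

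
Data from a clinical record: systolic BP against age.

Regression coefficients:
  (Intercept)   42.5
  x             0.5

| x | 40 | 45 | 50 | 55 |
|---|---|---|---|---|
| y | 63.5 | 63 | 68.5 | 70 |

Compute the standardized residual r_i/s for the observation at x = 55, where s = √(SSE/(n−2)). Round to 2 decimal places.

x=40: ŷ = 42.5 + 0.5·40 = 62.5; r = 63.5 − 62.5 = 1
x=45: ŷ = 42.5 + 0.5·45 = 65; r = 63 − 65 = -2
x=50: ŷ = 42.5 + 0.5·50 = 67.5; r = 68.5 − 67.5 = 1
x=55: ŷ = 42.5 + 0.5·55 = 70; r = 70 − 70 = 0
SSE = 1 + 4 + 1 + 0 = 6
s = √(6/2) = 1.73205
r/s = 0 / 1.73205 = 0.00

0.00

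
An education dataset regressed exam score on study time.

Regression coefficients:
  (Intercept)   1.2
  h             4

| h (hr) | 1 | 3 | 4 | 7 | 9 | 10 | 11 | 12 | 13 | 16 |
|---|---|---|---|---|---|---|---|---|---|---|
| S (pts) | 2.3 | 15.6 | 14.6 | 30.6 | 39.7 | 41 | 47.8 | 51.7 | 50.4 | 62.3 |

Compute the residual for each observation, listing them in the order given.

-2.9, 2.4, -2.6, 1.4, 2.5, -0.2, 2.6, 2.5, -2.8, -2.9

h=1: ŷ = 1.2 + 4·1 = 5.2; e = 2.3 − 5.2 = -2.9
h=3: ŷ = 1.2 + 4·3 = 13.2; e = 15.6 − 13.2 = 2.4
h=4: ŷ = 1.2 + 4·4 = 17.2; e = 14.6 − 17.2 = -2.6
h=7: ŷ = 1.2 + 4·7 = 29.2; e = 30.6 − 29.2 = 1.4
h=9: ŷ = 1.2 + 4·9 = 37.2; e = 39.7 − 37.2 = 2.5
h=10: ŷ = 1.2 + 4·10 = 41.2; e = 41 − 41.2 = -0.2
h=11: ŷ = 1.2 + 4·11 = 45.2; e = 47.8 − 45.2 = 2.6
h=12: ŷ = 1.2 + 4·12 = 49.2; e = 51.7 − 49.2 = 2.5
h=13: ŷ = 1.2 + 4·13 = 53.2; e = 50.4 − 53.2 = -2.8
h=16: ŷ = 1.2 + 4·16 = 65.2; e = 62.3 − 65.2 = -2.9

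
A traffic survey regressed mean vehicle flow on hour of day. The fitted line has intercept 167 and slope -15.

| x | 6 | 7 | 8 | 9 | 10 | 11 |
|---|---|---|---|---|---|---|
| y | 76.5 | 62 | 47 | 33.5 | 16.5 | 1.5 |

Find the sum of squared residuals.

SSE = 3

x=6: ŷ = 167 − 15·6 = 77; r = 76.5 − 77 = -0.5
x=7: ŷ = 167 − 15·7 = 62; r = 62 − 62 = 0
x=8: ŷ = 167 − 15·8 = 47; r = 47 − 47 = 0
x=9: ŷ = 167 − 15·9 = 32; r = 33.5 − 32 = 1.5
x=10: ŷ = 167 − 15·10 = 17; r = 16.5 − 17 = -0.5
x=11: ŷ = 167 − 15·11 = 2; r = 1.5 − 2 = -0.5
SSE = 0.25 + 0 + 0 + 2.25 + 0.25 + 0.25 = 3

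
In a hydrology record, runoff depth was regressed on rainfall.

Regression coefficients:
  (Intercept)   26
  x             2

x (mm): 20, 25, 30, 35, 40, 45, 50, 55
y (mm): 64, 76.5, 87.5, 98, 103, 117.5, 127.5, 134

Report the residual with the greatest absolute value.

r = -3

x=20: ŷ = 26 + 2·20 = 66; r = 64 − 66 = -2
x=25: ŷ = 26 + 2·25 = 76; r = 76.5 − 76 = 0.5
x=30: ŷ = 26 + 2·30 = 86; r = 87.5 − 86 = 1.5
x=35: ŷ = 26 + 2·35 = 96; r = 98 − 96 = 2
x=40: ŷ = 26 + 2·40 = 106; r = 103 − 106 = -3
x=45: ŷ = 26 + 2·45 = 116; r = 117.5 − 116 = 1.5
x=50: ŷ = 26 + 2·50 = 126; r = 127.5 − 126 = 1.5
x=55: ŷ = 26 + 2·55 = 136; r = 134 − 136 = -2
Largest |r| is 3 at x = 40, residual -3.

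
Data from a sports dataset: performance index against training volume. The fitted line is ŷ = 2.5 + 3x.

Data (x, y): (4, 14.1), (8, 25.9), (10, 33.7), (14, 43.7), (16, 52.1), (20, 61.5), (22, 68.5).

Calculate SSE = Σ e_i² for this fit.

SSE = 6.16

x=4: ŷ = 2.5 + 3·4 = 14.5; e = 14.1 − 14.5 = -0.4
x=8: ŷ = 2.5 + 3·8 = 26.5; e = 25.9 − 26.5 = -0.6
x=10: ŷ = 2.5 + 3·10 = 32.5; e = 33.7 − 32.5 = 1.2
x=14: ŷ = 2.5 + 3·14 = 44.5; e = 43.7 − 44.5 = -0.8
x=16: ŷ = 2.5 + 3·16 = 50.5; e = 52.1 − 50.5 = 1.6
x=20: ŷ = 2.5 + 3·20 = 62.5; e = 61.5 − 62.5 = -1
x=22: ŷ = 2.5 + 3·22 = 68.5; e = 68.5 − 68.5 = 0
SSE = 0.16 + 0.36 + 1.44 + 0.64 + 2.56 + 1 + 0 = 6.16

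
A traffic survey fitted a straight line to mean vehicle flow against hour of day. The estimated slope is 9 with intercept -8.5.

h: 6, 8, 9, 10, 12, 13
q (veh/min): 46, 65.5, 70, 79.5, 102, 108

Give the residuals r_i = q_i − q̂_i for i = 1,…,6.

0.5, 2, -2.5, -2, 2.5, -0.5

h=6: q̂ = -8.5 + 9·6 = 45.5; r = 46 − 45.5 = 0.5
h=8: q̂ = -8.5 + 9·8 = 63.5; r = 65.5 − 63.5 = 2
h=9: q̂ = -8.5 + 9·9 = 72.5; r = 70 − 72.5 = -2.5
h=10: q̂ = -8.5 + 9·10 = 81.5; r = 79.5 − 81.5 = -2
h=12: q̂ = -8.5 + 9·12 = 99.5; r = 102 − 99.5 = 2.5
h=13: q̂ = -8.5 + 9·13 = 108.5; r = 108 − 108.5 = -0.5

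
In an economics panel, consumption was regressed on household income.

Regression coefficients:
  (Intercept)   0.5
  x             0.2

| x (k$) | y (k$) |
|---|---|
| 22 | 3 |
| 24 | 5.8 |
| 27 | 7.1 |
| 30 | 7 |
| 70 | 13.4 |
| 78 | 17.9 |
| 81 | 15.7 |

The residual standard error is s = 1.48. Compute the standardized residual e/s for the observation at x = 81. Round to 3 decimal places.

-0.676

ŷ = 0.5 + 0.2·81 = 16.7
e = 15.7 − 16.7 = -1
e/s = -1 / 1.48 = -0.676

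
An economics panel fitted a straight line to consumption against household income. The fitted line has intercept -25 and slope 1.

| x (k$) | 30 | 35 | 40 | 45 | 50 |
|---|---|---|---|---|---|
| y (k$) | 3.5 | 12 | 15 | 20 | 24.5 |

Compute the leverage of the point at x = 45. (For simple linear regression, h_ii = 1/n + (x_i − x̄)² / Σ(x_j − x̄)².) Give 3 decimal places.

h = 0.300

x̄ = (30 + 35 + 40 + 45 + 50)/5 = 40
Σ(x − x̄)² = 100 + 25 + 0 + 25 + 100 = 250
h = 1/5 + (5)²/250 = 0.2 + 0.1 = 0.300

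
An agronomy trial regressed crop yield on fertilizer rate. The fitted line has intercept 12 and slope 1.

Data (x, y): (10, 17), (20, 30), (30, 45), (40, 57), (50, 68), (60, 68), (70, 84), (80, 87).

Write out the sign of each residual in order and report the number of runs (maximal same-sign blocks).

5 runs

x=10: ŷ = 12 + 10 = 22; e = 17 − 22 = -5
x=20: ŷ = 12 + 20 = 32; e = 30 − 32 = -2
x=30: ŷ = 12 + 30 = 42; e = 45 − 42 = 3
x=40: ŷ = 12 + 40 = 52; e = 57 − 52 = 5
x=50: ŷ = 12 + 50 = 62; e = 68 − 62 = 6
x=60: ŷ = 12 + 60 = 72; e = 68 − 72 = -4
x=70: ŷ = 12 + 70 = 82; e = 84 − 82 = 2
x=80: ŷ = 12 + 80 = 92; e = 87 − 92 = -5
Signs: − − + + + − + −
Runs: −×2, +×3, −×1, +×1, −×1 → 5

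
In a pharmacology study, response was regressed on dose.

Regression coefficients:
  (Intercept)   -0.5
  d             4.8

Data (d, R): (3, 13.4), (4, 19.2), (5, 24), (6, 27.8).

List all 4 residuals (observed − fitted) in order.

-0.5, 0.5, 0.5, -0.5

d=3: ŷ = -0.5 + 4.8·3 = 13.9; e = 13.4 − 13.9 = -0.5
d=4: ŷ = -0.5 + 4.8·4 = 18.7; e = 19.2 − 18.7 = 0.5
d=5: ŷ = -0.5 + 4.8·5 = 23.5; e = 24 − 23.5 = 0.5
d=6: ŷ = -0.5 + 4.8·6 = 28.3; e = 27.8 − 28.3 = -0.5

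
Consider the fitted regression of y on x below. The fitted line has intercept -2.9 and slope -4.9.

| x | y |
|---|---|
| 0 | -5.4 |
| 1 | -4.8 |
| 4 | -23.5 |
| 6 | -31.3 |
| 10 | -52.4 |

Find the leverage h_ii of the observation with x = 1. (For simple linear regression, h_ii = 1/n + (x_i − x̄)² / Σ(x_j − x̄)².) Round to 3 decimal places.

x̄ = (0 + 1 + 4 + 6 + 10)/5 = 4.2
Σ(x − x̄)² = 17.64 + 10.24 + 0.04 + 3.24 + 33.64 = 64.8
h = 1/5 + (-3.2)²/64.8 = 0.2 + 0.158025 = 0.358

h = 0.358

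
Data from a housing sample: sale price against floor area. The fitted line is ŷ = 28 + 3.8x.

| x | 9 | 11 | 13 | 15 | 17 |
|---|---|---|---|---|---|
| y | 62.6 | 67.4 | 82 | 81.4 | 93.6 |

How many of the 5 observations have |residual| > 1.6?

x=9: ŷ = 28 + 3.8·9 = 62.2; r = 62.6 − 62.2 = 0.4
x=11: ŷ = 28 + 3.8·11 = 69.8; r = 67.4 − 69.8 = -2.4
x=13: ŷ = 28 + 3.8·13 = 77.4; r = 82 − 77.4 = 4.6
x=15: ŷ = 28 + 3.8·15 = 85; r = 81.4 − 85 = -3.6
x=17: ŷ = 28 + 3.8·17 = 92.6; r = 93.6 − 92.6 = 1
|r| > 1.6: x=11 (|r|=2.4), x=13 (|r|=4.6), x=15 (|r|=3.6) → 3

3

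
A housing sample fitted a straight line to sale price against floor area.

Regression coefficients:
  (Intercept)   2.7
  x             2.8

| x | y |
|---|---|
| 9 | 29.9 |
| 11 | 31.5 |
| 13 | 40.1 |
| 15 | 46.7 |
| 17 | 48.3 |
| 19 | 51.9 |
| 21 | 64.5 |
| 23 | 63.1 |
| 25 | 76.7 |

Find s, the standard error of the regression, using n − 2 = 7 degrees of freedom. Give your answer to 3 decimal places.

x=9: ŷ = 2.7 + 2.8·9 = 27.9; e = 29.9 − 27.9 = 2
x=11: ŷ = 2.7 + 2.8·11 = 33.5; e = 31.5 − 33.5 = -2
x=13: ŷ = 2.7 + 2.8·13 = 39.1; e = 40.1 − 39.1 = 1
x=15: ŷ = 2.7 + 2.8·15 = 44.7; e = 46.7 − 44.7 = 2
x=17: ŷ = 2.7 + 2.8·17 = 50.3; e = 48.3 − 50.3 = -2
x=19: ŷ = 2.7 + 2.8·19 = 55.9; e = 51.9 − 55.9 = -4
x=21: ŷ = 2.7 + 2.8·21 = 61.5; e = 64.5 − 61.5 = 3
x=23: ŷ = 2.7 + 2.8·23 = 67.1; e = 63.1 − 67.1 = -4
x=25: ŷ = 2.7 + 2.8·25 = 72.7; e = 76.7 − 72.7 = 4
SSE = 4 + 4 + 1 + 4 + 4 + 16 + 9 + 16 + 16 = 74
s = √(74/7) = √10.5714 ≈ 3.251

s = 3.251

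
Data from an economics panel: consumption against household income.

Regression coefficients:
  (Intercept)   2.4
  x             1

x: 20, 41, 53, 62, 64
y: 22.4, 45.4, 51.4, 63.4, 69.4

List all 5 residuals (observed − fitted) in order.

0, 2, -4, -1, 3

x=20: ŷ = 2.4 + 20 = 22.4; e = 22.4 − 22.4 = 0
x=41: ŷ = 2.4 + 41 = 43.4; e = 45.4 − 43.4 = 2
x=53: ŷ = 2.4 + 53 = 55.4; e = 51.4 − 55.4 = -4
x=62: ŷ = 2.4 + 62 = 64.4; e = 63.4 − 64.4 = -1
x=64: ŷ = 2.4 + 64 = 66.4; e = 69.4 − 66.4 = 3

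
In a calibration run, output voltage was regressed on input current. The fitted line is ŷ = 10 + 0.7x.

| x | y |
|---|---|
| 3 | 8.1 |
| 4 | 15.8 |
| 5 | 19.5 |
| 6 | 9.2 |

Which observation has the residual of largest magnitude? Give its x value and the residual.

x = 5, e = 6

x=3: ŷ = 10 + 0.7·3 = 12.1; e = 8.1 − 12.1 = -4
x=4: ŷ = 10 + 0.7·4 = 12.8; e = 15.8 − 12.8 = 3
x=5: ŷ = 10 + 0.7·5 = 13.5; e = 19.5 − 13.5 = 6
x=6: ŷ = 10 + 0.7·6 = 14.2; e = 9.2 − 14.2 = -5
Largest |e| is 6 at x = 5, residual 6.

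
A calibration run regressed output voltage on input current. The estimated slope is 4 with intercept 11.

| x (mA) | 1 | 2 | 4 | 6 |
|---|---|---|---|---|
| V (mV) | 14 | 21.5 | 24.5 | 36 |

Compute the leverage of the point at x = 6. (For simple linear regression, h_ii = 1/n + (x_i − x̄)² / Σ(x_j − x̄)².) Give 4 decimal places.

x̄ = (1 + 2 + 4 + 6)/4 = 3.25
Σ(x − x̄)² = 5.0625 + 1.5625 + 0.5625 + 7.5625 = 14.75
h = 1/4 + (2.75)²/14.75 = 0.25 + 0.512712 = 0.7627

h = 0.7627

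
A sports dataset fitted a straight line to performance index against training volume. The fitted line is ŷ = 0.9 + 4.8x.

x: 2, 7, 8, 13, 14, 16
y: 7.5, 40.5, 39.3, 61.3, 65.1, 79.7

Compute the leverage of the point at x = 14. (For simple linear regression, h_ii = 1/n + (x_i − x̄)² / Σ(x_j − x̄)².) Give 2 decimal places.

x̄ = (2 + 7 + 8 + 13 + 14 + 16)/6 = 10
Σ(x − x̄)² = 64 + 9 + 4 + 9 + 16 + 36 = 138
h = 1/6 + (4)²/138 = 0.166667 + 0.115942 = 0.28

h = 0.28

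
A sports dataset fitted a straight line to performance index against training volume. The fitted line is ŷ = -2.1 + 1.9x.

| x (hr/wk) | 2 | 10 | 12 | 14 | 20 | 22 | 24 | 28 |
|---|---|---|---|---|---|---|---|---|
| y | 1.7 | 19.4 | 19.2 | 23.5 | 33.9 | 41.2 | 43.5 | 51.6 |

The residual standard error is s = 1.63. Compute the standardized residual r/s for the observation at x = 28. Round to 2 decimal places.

0.31

ŷ = -2.1 + 1.9·28 = 51.1
r = 51.6 − 51.1 = 0.5
r/s = 0.5 / 1.63 = 0.31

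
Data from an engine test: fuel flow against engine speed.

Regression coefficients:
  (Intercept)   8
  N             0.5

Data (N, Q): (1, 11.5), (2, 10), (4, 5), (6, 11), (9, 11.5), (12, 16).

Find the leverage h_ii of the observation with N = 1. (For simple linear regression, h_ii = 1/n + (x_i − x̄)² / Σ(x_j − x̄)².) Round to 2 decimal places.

N̄ = (1 + 2 + 4 + 6 + 9 + 12)/6 = 5.66667
Σ(N − N̄)² = 21.7778 + 13.4444 + 2.77778 + 0.111111 + 11.1111 + 40.1111 = 89.3333
h = 1/6 + (-4.66667)²/89.3333 = 0.166667 + 0.243781 = 0.41

h = 0.41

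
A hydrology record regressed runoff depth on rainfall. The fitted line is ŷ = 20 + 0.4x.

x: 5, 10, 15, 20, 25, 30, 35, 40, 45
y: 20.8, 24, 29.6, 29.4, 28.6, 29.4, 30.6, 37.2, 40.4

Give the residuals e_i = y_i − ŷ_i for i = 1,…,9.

x=5: ŷ = 20 + 0.4·5 = 22; e = 20.8 − 22 = -1.2
x=10: ŷ = 20 + 0.4·10 = 24; e = 24 − 24 = 0
x=15: ŷ = 20 + 0.4·15 = 26; e = 29.6 − 26 = 3.6
x=20: ŷ = 20 + 0.4·20 = 28; e = 29.4 − 28 = 1.4
x=25: ŷ = 20 + 0.4·25 = 30; e = 28.6 − 30 = -1.4
x=30: ŷ = 20 + 0.4·30 = 32; e = 29.4 − 32 = -2.6
x=35: ŷ = 20 + 0.4·35 = 34; e = 30.6 − 34 = -3.4
x=40: ŷ = 20 + 0.4·40 = 36; e = 37.2 − 36 = 1.2
x=45: ŷ = 20 + 0.4·45 = 38; e = 40.4 − 38 = 2.4

-1.2, 0, 3.6, 1.4, -1.4, -2.6, -3.4, 1.2, 2.4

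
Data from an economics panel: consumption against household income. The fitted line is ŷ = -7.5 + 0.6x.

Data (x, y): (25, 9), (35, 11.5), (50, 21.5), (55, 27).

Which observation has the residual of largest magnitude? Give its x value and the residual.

x=25: ŷ = -7.5 + 0.6·25 = 7.5; e = 9 − 7.5 = 1.5
x=35: ŷ = -7.5 + 0.6·35 = 13.5; e = 11.5 − 13.5 = -2
x=50: ŷ = -7.5 + 0.6·50 = 22.5; e = 21.5 − 22.5 = -1
x=55: ŷ = -7.5 + 0.6·55 = 25.5; e = 27 − 25.5 = 1.5
Largest |e| is 2 at x = 35, residual -2.

x = 35, e = -2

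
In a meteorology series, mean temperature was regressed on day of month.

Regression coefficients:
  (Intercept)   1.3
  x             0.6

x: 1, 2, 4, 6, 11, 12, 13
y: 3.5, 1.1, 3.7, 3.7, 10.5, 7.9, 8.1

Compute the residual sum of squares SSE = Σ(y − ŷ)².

SSE = 14.08

x=1: ŷ = 1.3 + 0.6·1 = 1.9; r = 3.5 − 1.9 = 1.6
x=2: ŷ = 1.3 + 0.6·2 = 2.5; r = 1.1 − 2.5 = -1.4
x=4: ŷ = 1.3 + 0.6·4 = 3.7; r = 3.7 − 3.7 = 0
x=6: ŷ = 1.3 + 0.6·6 = 4.9; r = 3.7 − 4.9 = -1.2
x=11: ŷ = 1.3 + 0.6·11 = 7.9; r = 10.5 − 7.9 = 2.6
x=12: ŷ = 1.3 + 0.6·12 = 8.5; r = 7.9 − 8.5 = -0.6
x=13: ŷ = 1.3 + 0.6·13 = 9.1; r = 8.1 − 9.1 = -1
SSE = 2.56 + 1.96 + 0 + 1.44 + 6.76 + 0.36 + 1 = 14.08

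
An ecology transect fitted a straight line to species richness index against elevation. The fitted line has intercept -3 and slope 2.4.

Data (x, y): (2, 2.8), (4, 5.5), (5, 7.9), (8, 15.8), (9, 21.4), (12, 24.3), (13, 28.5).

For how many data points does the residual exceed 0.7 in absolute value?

5

x=2: ŷ = -3 + 2.4·2 = 1.8; r = 2.8 − 1.8 = 1
x=4: ŷ = -3 + 2.4·4 = 6.6; r = 5.5 − 6.6 = -1.1
x=5: ŷ = -3 + 2.4·5 = 9; r = 7.9 − 9 = -1.1
x=8: ŷ = -3 + 2.4·8 = 16.2; r = 15.8 − 16.2 = -0.4
x=9: ŷ = -3 + 2.4·9 = 18.6; r = 21.4 − 18.6 = 2.8
x=12: ŷ = -3 + 2.4·12 = 25.8; r = 24.3 − 25.8 = -1.5
x=13: ŷ = -3 + 2.4·13 = 28.2; r = 28.5 − 28.2 = 0.3
|r| > 0.7: x=2 (|r|=1), x=4 (|r|=1.1), x=5 (|r|=1.1), x=9 (|r|=2.8), x=12 (|r|=1.5) → 5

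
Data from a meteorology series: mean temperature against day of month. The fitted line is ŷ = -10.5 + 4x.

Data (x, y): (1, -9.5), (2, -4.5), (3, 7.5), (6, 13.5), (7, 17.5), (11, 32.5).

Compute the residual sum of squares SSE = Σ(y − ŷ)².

x=1: ŷ = -10.5 + 4·1 = -6.5; e = -9.5 − (-6.5) = -3
x=2: ŷ = -10.5 + 4·2 = -2.5; e = -4.5 − (-2.5) = -2
x=3: ŷ = -10.5 + 4·3 = 1.5; e = 7.5 − 1.5 = 6
x=6: ŷ = -10.5 + 4·6 = 13.5; e = 13.5 − 13.5 = 0
x=7: ŷ = -10.5 + 4·7 = 17.5; e = 17.5 − 17.5 = 0
x=11: ŷ = -10.5 + 4·11 = 33.5; e = 32.5 − 33.5 = -1
SSE = 9 + 4 + 36 + 0 + 0 + 1 = 50

SSE = 50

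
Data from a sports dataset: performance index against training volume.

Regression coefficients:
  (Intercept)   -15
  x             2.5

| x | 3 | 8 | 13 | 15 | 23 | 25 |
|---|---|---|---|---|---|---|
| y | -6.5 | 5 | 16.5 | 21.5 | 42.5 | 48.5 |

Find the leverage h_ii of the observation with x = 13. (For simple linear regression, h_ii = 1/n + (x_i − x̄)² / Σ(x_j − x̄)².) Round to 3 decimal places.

h = 0.173

x̄ = (3 + 8 + 13 + 15 + 23 + 25)/6 = 14.5
Σ(x − x̄)² = 132.25 + 42.25 + 2.25 + 0.25 + 72.25 + 110.25 = 359.5
h = 1/6 + (-1.5)²/359.5 = 0.166667 + 0.00625869 = 0.173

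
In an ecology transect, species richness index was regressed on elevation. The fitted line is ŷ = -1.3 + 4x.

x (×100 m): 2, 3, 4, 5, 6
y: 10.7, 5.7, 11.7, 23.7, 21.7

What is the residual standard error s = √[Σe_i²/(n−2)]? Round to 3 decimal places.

s = 5.033

x=2: ŷ = -1.3 + 4·2 = 6.7; e = 10.7 − 6.7 = 4
x=3: ŷ = -1.3 + 4·3 = 10.7; e = 5.7 − 10.7 = -5
x=4: ŷ = -1.3 + 4·4 = 14.7; e = 11.7 − 14.7 = -3
x=5: ŷ = -1.3 + 4·5 = 18.7; e = 23.7 − 18.7 = 5
x=6: ŷ = -1.3 + 4·6 = 22.7; e = 21.7 − 22.7 = -1
SSE = 16 + 25 + 9 + 25 + 1 = 76
s = √(76/3) = √25.3333 ≈ 5.033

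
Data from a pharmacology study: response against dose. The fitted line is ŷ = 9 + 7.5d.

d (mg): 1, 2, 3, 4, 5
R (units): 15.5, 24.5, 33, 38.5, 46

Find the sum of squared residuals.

d=1: ŷ = 9 + 7.5·1 = 16.5; e = 15.5 − 16.5 = -1
d=2: ŷ = 9 + 7.5·2 = 24; e = 24.5 − 24 = 0.5
d=3: ŷ = 9 + 7.5·3 = 31.5; e = 33 − 31.5 = 1.5
d=4: ŷ = 9 + 7.5·4 = 39; e = 38.5 − 39 = -0.5
d=5: ŷ = 9 + 7.5·5 = 46.5; e = 46 − 46.5 = -0.5
SSE = 1 + 0.25 + 2.25 + 0.25 + 0.25 = 4

SSE = 4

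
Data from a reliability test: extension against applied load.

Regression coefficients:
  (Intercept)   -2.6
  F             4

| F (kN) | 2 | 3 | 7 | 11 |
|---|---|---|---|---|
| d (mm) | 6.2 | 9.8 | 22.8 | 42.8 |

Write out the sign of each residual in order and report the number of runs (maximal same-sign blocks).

F=2: ŷ = -2.6 + 4·2 = 5.4; r = 6.2 − 5.4 = 0.8
F=3: ŷ = -2.6 + 4·3 = 9.4; r = 9.8 − 9.4 = 0.4
F=7: ŷ = -2.6 + 4·7 = 25.4; r = 22.8 − 25.4 = -2.6
F=11: ŷ = -2.6 + 4·11 = 41.4; r = 42.8 − 41.4 = 1.4
Signs: + + − +
Runs: +×2, −×1, +×1 → 3

3 runs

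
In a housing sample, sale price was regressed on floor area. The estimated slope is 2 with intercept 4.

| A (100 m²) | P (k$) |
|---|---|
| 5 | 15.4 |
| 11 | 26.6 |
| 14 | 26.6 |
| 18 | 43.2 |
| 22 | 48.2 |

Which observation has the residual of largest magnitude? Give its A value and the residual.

A=5: ŷ = 4 + 2·5 = 14; e = 15.4 − 14 = 1.4
A=11: ŷ = 4 + 2·11 = 26; e = 26.6 − 26 = 0.6
A=14: ŷ = 4 + 2·14 = 32; e = 26.6 − 32 = -5.4
A=18: ŷ = 4 + 2·18 = 40; e = 43.2 − 40 = 3.2
A=22: ŷ = 4 + 2·22 = 48; e = 48.2 − 48 = 0.2
Largest |e| is 5.4 at A = 14, residual -5.4.

A = 14, e = -5.4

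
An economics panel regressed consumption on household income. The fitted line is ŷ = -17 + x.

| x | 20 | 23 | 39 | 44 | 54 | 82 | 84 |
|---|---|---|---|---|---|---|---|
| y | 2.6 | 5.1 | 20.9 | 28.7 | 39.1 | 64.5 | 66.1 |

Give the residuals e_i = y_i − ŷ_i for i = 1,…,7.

-0.4, -0.9, -1.1, 1.7, 2.1, -0.5, -0.9

x=20: ŷ = -17 + 20 = 3; e = 2.6 − 3 = -0.4
x=23: ŷ = -17 + 23 = 6; e = 5.1 − 6 = -0.9
x=39: ŷ = -17 + 39 = 22; e = 20.9 − 22 = -1.1
x=44: ŷ = -17 + 44 = 27; e = 28.7 − 27 = 1.7
x=54: ŷ = -17 + 54 = 37; e = 39.1 − 37 = 2.1
x=82: ŷ = -17 + 82 = 65; e = 64.5 − 65 = -0.5
x=84: ŷ = -17 + 84 = 67; e = 66.1 − 67 = -0.9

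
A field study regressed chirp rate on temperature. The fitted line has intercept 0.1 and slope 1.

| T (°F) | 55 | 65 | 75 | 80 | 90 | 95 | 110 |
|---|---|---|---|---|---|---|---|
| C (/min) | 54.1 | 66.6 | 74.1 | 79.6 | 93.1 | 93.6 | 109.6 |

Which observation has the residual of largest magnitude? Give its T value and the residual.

T = 90, e = 3

T=55: Ĉ = 0.1 + 55 = 55.1; e = 54.1 − 55.1 = -1
T=65: Ĉ = 0.1 + 65 = 65.1; e = 66.6 − 65.1 = 1.5
T=75: Ĉ = 0.1 + 75 = 75.1; e = 74.1 − 75.1 = -1
T=80: Ĉ = 0.1 + 80 = 80.1; e = 79.6 − 80.1 = -0.5
T=90: Ĉ = 0.1 + 90 = 90.1; e = 93.1 − 90.1 = 3
T=95: Ĉ = 0.1 + 95 = 95.1; e = 93.6 − 95.1 = -1.5
T=110: Ĉ = 0.1 + 110 = 110.1; e = 109.6 − 110.1 = -0.5
Largest |e| is 3 at T = 90, residual 3.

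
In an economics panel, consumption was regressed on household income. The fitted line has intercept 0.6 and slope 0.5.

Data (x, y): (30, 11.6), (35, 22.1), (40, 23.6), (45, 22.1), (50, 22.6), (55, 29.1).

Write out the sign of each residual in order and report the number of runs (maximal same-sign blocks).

4 runs

x=30: ŷ = 0.6 + 0.5·30 = 15.6; e = 11.6 − 15.6 = -4
x=35: ŷ = 0.6 + 0.5·35 = 18.1; e = 22.1 − 18.1 = 4
x=40: ŷ = 0.6 + 0.5·40 = 20.6; e = 23.6 − 20.6 = 3
x=45: ŷ = 0.6 + 0.5·45 = 23.1; e = 22.1 − 23.1 = -1
x=50: ŷ = 0.6 + 0.5·50 = 25.6; e = 22.6 − 25.6 = -3
x=55: ŷ = 0.6 + 0.5·55 = 28.1; e = 29.1 − 28.1 = 1
Signs: − + + − − +
Runs: −×1, +×2, −×2, +×1 → 4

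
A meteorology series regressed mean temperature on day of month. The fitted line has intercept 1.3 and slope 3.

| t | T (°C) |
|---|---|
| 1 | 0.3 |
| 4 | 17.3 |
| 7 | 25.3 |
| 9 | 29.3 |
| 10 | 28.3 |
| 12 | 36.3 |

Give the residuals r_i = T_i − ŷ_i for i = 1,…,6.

t=1: ŷ = 1.3 + 3·1 = 4.3; r = 0.3 − 4.3 = -4
t=4: ŷ = 1.3 + 3·4 = 13.3; r = 17.3 − 13.3 = 4
t=7: ŷ = 1.3 + 3·7 = 22.3; r = 25.3 − 22.3 = 3
t=9: ŷ = 1.3 + 3·9 = 28.3; r = 29.3 − 28.3 = 1
t=10: ŷ = 1.3 + 3·10 = 31.3; r = 28.3 − 31.3 = -3
t=12: ŷ = 1.3 + 3·12 = 37.3; r = 36.3 − 37.3 = -1

-4, 4, 3, 1, -3, -1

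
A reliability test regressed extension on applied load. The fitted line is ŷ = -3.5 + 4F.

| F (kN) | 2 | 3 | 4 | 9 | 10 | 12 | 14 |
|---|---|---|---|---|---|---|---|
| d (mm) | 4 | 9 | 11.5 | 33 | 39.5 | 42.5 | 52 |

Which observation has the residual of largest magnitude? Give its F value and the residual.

F = 10, e = 3

F=2: ŷ = -3.5 + 4·2 = 4.5; e = 4 − 4.5 = -0.5
F=3: ŷ = -3.5 + 4·3 = 8.5; e = 9 − 8.5 = 0.5
F=4: ŷ = -3.5 + 4·4 = 12.5; e = 11.5 − 12.5 = -1
F=9: ŷ = -3.5 + 4·9 = 32.5; e = 33 − 32.5 = 0.5
F=10: ŷ = -3.5 + 4·10 = 36.5; e = 39.5 − 36.5 = 3
F=12: ŷ = -3.5 + 4·12 = 44.5; e = 42.5 − 44.5 = -2
F=14: ŷ = -3.5 + 4·14 = 52.5; e = 52 − 52.5 = -0.5
Largest |e| is 3 at F = 10, residual 3.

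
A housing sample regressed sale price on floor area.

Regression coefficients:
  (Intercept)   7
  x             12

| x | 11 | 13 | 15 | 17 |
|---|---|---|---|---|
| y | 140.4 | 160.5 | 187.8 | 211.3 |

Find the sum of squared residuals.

SSE = 8.94

x=11: ŷ = 7 + 12·11 = 139; e = 140.4 − 139 = 1.4
x=13: ŷ = 7 + 12·13 = 163; e = 160.5 − 163 = -2.5
x=15: ŷ = 7 + 12·15 = 187; e = 187.8 − 187 = 0.8
x=17: ŷ = 7 + 12·17 = 211; e = 211.3 − 211 = 0.3
SSE = 1.96 + 6.25 + 0.64 + 0.09 = 8.94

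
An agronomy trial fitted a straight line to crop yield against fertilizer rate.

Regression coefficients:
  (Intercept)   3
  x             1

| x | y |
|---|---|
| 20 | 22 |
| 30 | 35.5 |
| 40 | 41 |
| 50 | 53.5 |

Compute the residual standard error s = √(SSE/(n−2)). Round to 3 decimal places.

s = 2.398

x=20: ŷ = 3 + 20 = 23; r = 22 − 23 = -1
x=30: ŷ = 3 + 30 = 33; r = 35.5 − 33 = 2.5
x=40: ŷ = 3 + 40 = 43; r = 41 − 43 = -2
x=50: ŷ = 3 + 50 = 53; r = 53.5 − 53 = 0.5
SSE = 1 + 6.25 + 4 + 0.25 = 11.5
s = √(11.5/2) = √5.75 ≈ 2.398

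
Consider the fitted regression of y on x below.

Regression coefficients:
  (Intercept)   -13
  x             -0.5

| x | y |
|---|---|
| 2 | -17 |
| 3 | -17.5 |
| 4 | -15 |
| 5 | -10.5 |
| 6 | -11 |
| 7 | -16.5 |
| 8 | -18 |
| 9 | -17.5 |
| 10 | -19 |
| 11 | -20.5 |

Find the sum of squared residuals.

x=2: ŷ = -13 − 0.5·2 = -14; r = -17 − (-14) = -3
x=3: ŷ = -13 − 0.5·3 = -14.5; r = -17.5 − (-14.5) = -3
x=4: ŷ = -13 − 0.5·4 = -15; r = -15 − (-15) = 0
x=5: ŷ = -13 − 0.5·5 = -15.5; r = -10.5 − (-15.5) = 5
x=6: ŷ = -13 − 0.5·6 = -16; r = -11 − (-16) = 5
x=7: ŷ = -13 − 0.5·7 = -16.5; r = -16.5 − (-16.5) = 0
x=8: ŷ = -13 − 0.5·8 = -17; r = -18 − (-17) = -1
x=9: ŷ = -13 − 0.5·9 = -17.5; r = -17.5 − (-17.5) = 0
x=10: ŷ = -13 − 0.5·10 = -18; r = -19 − (-18) = -1
x=11: ŷ = -13 − 0.5·11 = -18.5; r = -20.5 − (-18.5) = -2
SSE = 9 + 9 + 0 + 25 + 25 + 0 + 1 + 0 + 1 + 4 = 74

SSE = 74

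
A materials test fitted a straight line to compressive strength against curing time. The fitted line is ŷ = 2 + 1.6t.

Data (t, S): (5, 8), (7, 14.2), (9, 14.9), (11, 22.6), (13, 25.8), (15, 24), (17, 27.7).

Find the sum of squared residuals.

SSE = 31.5

t=5: ŷ = 2 + 1.6·5 = 10; e = 8 − 10 = -2
t=7: ŷ = 2 + 1.6·7 = 13.2; e = 14.2 − 13.2 = 1
t=9: ŷ = 2 + 1.6·9 = 16.4; e = 14.9 − 16.4 = -1.5
t=11: ŷ = 2 + 1.6·11 = 19.6; e = 22.6 − 19.6 = 3
t=13: ŷ = 2 + 1.6·13 = 22.8; e = 25.8 − 22.8 = 3
t=15: ŷ = 2 + 1.6·15 = 26; e = 24 − 26 = -2
t=17: ŷ = 2 + 1.6·17 = 29.2; e = 27.7 − 29.2 = -1.5
SSE = 4 + 1 + 2.25 + 9 + 9 + 4 + 2.25 = 31.5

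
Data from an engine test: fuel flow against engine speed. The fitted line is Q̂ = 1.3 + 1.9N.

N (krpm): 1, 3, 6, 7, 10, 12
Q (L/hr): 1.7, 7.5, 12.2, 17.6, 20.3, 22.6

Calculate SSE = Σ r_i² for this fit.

SSE = 14

N=1: Q̂ = 1.3 + 1.9·1 = 3.2; r = 1.7 − 3.2 = -1.5
N=3: Q̂ = 1.3 + 1.9·3 = 7; r = 7.5 − 7 = 0.5
N=6: Q̂ = 1.3 + 1.9·6 = 12.7; r = 12.2 − 12.7 = -0.5
N=7: Q̂ = 1.3 + 1.9·7 = 14.6; r = 17.6 − 14.6 = 3
N=10: Q̂ = 1.3 + 1.9·10 = 20.3; r = 20.3 − 20.3 = 0
N=12: Q̂ = 1.3 + 1.9·12 = 24.1; r = 22.6 − 24.1 = -1.5
SSE = 2.25 + 0.25 + 0.25 + 9 + 0 + 2.25 = 14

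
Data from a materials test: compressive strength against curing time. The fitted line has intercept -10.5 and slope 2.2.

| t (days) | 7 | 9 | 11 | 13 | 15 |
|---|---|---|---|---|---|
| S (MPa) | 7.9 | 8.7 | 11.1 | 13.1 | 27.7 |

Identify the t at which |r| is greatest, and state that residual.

t=7: ŷ = -10.5 + 2.2·7 = 4.9; r = 7.9 − 4.9 = 3
t=9: ŷ = -10.5 + 2.2·9 = 9.3; r = 8.7 − 9.3 = -0.6
t=11: ŷ = -10.5 + 2.2·11 = 13.7; r = 11.1 − 13.7 = -2.6
t=13: ŷ = -10.5 + 2.2·13 = 18.1; r = 13.1 − 18.1 = -5
t=15: ŷ = -10.5 + 2.2·15 = 22.5; r = 27.7 − 22.5 = 5.2
Largest |r| is 5.2 at t = 15, residual 5.2.

t = 15, r = 5.2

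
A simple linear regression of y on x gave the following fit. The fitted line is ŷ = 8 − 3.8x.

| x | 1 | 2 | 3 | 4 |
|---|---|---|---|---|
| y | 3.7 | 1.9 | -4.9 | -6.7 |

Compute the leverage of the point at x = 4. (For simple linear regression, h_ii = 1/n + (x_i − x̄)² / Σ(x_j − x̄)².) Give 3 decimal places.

h = 0.700

x̄ = (1 + 2 + 3 + 4)/4 = 2.5
Σ(x − x̄)² = 2.25 + 0.25 + 0.25 + 2.25 = 5
h = 1/4 + (1.5)²/5 = 0.25 + 0.45 = 0.700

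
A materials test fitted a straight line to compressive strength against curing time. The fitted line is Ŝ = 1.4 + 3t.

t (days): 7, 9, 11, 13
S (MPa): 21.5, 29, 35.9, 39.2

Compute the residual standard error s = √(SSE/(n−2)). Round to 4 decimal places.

s = 1.5588

t=7: Ŝ = 1.4 + 3·7 = 22.4; e = 21.5 − 22.4 = -0.9
t=9: Ŝ = 1.4 + 3·9 = 28.4; e = 29 − 28.4 = 0.6
t=11: Ŝ = 1.4 + 3·11 = 34.4; e = 35.9 − 34.4 = 1.5
t=13: Ŝ = 1.4 + 3·13 = 40.4; e = 39.2 − 40.4 = -1.2
SSE = 0.81 + 0.36 + 2.25 + 1.44 = 4.86
s = √(4.86/2) = √2.43 ≈ 1.5588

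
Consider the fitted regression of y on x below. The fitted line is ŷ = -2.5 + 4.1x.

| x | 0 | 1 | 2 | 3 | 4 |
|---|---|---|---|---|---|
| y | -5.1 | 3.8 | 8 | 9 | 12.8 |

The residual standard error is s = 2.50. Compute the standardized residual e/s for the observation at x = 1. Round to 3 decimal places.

ŷ = -2.5 + 4.1·1 = 1.6
e = 3.8 − 1.6 = 2.2
e/s = 2.2 / 2.50 = 0.880

0.880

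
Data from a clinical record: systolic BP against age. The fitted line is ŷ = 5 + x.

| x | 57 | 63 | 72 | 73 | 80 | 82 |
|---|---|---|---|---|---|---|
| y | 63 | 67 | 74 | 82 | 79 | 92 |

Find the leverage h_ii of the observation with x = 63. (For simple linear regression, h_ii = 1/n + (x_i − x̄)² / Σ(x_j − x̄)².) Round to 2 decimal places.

x̄ = (57 + 63 + 72 + 73 + 80 + 82)/6 = 71.1667
Σ(x − x̄)² = 200.694 + 66.6944 + 0.694444 + 3.36111 + 78.0278 + 117.361 = 466.833
h = 1/6 + (-8.16667)²/466.833 = 0.166667 + 0.142866 = 0.31

h = 0.31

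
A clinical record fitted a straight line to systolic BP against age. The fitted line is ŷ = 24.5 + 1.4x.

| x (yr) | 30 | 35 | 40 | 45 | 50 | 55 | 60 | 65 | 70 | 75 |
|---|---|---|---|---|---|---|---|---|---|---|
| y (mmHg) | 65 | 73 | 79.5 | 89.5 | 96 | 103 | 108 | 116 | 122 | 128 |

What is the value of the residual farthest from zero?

e = 2

x=30: ŷ = 24.5 + 1.4·30 = 66.5; e = 65 − 66.5 = -1.5
x=35: ŷ = 24.5 + 1.4·35 = 73.5; e = 73 − 73.5 = -0.5
x=40: ŷ = 24.5 + 1.4·40 = 80.5; e = 79.5 − 80.5 = -1
x=45: ŷ = 24.5 + 1.4·45 = 87.5; e = 89.5 − 87.5 = 2
x=50: ŷ = 24.5 + 1.4·50 = 94.5; e = 96 − 94.5 = 1.5
x=55: ŷ = 24.5 + 1.4·55 = 101.5; e = 103 − 101.5 = 1.5
x=60: ŷ = 24.5 + 1.4·60 = 108.5; e = 108 − 108.5 = -0.5
x=65: ŷ = 24.5 + 1.4·65 = 115.5; e = 116 − 115.5 = 0.5
x=70: ŷ = 24.5 + 1.4·70 = 122.5; e = 122 − 122.5 = -0.5
x=75: ŷ = 24.5 + 1.4·75 = 129.5; e = 128 − 129.5 = -1.5
Largest |e| is 2 at x = 45, residual 2.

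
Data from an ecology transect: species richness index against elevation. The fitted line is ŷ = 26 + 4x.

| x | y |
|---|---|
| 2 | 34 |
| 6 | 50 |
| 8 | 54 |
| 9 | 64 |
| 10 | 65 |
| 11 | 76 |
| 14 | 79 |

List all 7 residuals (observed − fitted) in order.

x=2: ŷ = 26 + 4·2 = 34; r = 34 − 34 = 0
x=6: ŷ = 26 + 4·6 = 50; r = 50 − 50 = 0
x=8: ŷ = 26 + 4·8 = 58; r = 54 − 58 = -4
x=9: ŷ = 26 + 4·9 = 62; r = 64 − 62 = 2
x=10: ŷ = 26 + 4·10 = 66; r = 65 − 66 = -1
x=11: ŷ = 26 + 4·11 = 70; r = 76 − 70 = 6
x=14: ŷ = 26 + 4·14 = 82; r = 79 − 82 = -3

0, 0, -4, 2, -1, 6, -3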